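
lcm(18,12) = 36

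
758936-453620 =305316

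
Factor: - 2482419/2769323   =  -3^1*31^( - 1)*157^(-1 )*569^( - 1 )*827473^1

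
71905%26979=17947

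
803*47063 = 37791589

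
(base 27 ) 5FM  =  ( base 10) 4072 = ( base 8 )7750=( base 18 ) ca4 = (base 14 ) 16ac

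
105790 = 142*745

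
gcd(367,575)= 1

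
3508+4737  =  8245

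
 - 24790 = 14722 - 39512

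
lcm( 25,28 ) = 700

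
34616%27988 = 6628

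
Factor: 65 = 5^1*13^1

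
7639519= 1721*4439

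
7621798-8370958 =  - 749160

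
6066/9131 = 6066/9131 = 0.66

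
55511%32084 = 23427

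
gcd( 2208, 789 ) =3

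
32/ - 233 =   -  1 + 201/233 = - 0.14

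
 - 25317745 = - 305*83009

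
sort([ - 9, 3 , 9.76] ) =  [-9 , 3, 9.76 ] 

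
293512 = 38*7724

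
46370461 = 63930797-17560336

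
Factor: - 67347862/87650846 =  - 173^1*194647^1 * 43825423^( - 1 ) =- 33673931/43825423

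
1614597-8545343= - 6930746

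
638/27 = 23 + 17/27 = 23.63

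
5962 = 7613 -1651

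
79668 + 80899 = 160567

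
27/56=27/56 = 0.48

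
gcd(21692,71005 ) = 11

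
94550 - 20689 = 73861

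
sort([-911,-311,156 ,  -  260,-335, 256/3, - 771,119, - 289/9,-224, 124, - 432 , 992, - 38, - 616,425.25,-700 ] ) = [ - 911,-771, - 700,-616, - 432,  -  335, - 311, - 260, - 224, - 38,-289/9, 256/3,119,124 , 156, 425.25,992] 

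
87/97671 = 29/32557 = 0.00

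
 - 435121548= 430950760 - 866072308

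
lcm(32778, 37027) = 1999458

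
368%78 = 56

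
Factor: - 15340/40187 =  - 2^2 * 5^1*7^(-1)*13^1*59^1 *5741^( - 1)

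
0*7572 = 0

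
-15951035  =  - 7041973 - 8909062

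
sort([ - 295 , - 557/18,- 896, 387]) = [  -  896,- 295, - 557/18 , 387 ] 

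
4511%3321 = 1190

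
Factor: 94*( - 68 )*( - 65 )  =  415480 =2^3*5^1*13^1*17^1*47^1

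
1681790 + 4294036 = 5975826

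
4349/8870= 4349/8870 = 0.49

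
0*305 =0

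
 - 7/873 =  - 1 + 866/873=- 0.01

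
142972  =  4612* 31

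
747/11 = 747/11 = 67.91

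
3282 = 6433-3151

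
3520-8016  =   - 4496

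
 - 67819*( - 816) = 55340304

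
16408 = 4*4102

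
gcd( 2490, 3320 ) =830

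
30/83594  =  15/41797 = 0.00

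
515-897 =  - 382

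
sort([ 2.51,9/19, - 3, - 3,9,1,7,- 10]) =[ - 10  , - 3, - 3,9/19, 1,2.51,7, 9]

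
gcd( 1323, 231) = 21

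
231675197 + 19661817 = 251337014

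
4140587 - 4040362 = 100225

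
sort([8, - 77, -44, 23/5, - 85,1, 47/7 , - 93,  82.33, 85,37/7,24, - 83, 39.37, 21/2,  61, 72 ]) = [ - 93 ,  -  85,-83, - 77, - 44, 1,23/5, 37/7,  47/7, 8,  21/2, 24, 39.37, 61,72, 82.33,85 ] 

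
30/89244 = 5/14874 = 0.00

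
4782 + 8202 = 12984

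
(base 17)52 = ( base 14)63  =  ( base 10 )87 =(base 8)127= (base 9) 106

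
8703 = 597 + 8106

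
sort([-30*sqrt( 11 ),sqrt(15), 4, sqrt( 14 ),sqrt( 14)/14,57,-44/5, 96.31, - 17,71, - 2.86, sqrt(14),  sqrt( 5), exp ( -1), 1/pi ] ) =[-30*sqrt(11), - 17, - 44/5, - 2.86, sqrt( 14 )/14, 1/pi, exp( - 1 ),sqrt( 5 ), sqrt( 14), sqrt(14 )  ,  sqrt( 15),4, 57, 71, 96.31 ] 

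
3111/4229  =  3111/4229   =  0.74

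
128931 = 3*42977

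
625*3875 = 2421875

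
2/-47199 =-1 + 47197/47199 = - 0.00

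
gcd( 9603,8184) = 33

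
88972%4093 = 3019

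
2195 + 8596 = 10791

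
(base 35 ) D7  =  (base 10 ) 462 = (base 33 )E0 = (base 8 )716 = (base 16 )1ce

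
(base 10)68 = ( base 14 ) 4C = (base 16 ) 44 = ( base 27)2e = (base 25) 2i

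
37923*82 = 3109686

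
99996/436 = 229 + 38/109 = 229.35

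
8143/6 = 8143/6 = 1357.17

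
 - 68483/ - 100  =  684 + 83/100 =684.83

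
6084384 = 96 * 63379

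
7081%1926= 1303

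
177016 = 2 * 88508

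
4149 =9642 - 5493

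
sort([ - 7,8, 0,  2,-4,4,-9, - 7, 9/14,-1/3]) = [-9,  -  7, - 7,-4, - 1/3 , 0, 9/14, 2,4,8 ]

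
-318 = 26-344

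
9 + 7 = 16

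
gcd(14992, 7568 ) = 16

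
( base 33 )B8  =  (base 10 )371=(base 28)D7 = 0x173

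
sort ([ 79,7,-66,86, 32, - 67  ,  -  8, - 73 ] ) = [-73, - 67, - 66,  -  8, 7,  32,79,86 ] 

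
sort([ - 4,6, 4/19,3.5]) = [ - 4,  4/19, 3.5,6] 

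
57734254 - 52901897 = 4832357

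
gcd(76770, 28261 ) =1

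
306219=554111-247892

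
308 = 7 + 301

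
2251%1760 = 491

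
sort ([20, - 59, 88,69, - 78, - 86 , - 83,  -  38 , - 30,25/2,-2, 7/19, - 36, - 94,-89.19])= [-94,-89.19, - 86, - 83, - 78, - 59, - 38 , - 36, - 30, - 2,7/19,25/2,20, 69,88 ]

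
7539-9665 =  - 2126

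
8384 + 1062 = 9446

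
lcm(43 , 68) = 2924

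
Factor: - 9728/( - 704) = 152/11 = 2^3*11^( - 1)*19^1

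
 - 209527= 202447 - 411974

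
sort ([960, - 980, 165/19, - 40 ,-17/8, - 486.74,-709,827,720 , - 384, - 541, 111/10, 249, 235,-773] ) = [ - 980, - 773 ,-709, - 541, - 486.74, - 384,  -  40, - 17/8, 165/19, 111/10,235,249, 720, 827, 960 ] 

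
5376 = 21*256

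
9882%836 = 686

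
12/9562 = 6/4781 = 0.00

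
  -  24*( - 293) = 7032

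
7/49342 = 7/49342 = 0.00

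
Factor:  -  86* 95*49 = - 2^1*5^1 * 7^2*19^1*43^1  =  - 400330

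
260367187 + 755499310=1015866497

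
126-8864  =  -8738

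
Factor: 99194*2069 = 2^1*2069^1*49597^1 = 205232386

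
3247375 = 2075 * 1565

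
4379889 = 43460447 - 39080558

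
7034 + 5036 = 12070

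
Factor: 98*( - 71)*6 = -41748 = - 2^2 * 3^1 * 7^2 * 71^1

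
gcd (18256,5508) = 4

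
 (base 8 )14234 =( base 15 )1D00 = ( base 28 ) 810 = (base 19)H8B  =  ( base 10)6300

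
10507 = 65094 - 54587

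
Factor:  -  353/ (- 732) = 2^(-2)*3^(  -  1)*61^( - 1 )*353^1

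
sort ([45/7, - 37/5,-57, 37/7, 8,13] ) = [-57,-37/5, 37/7, 45/7 , 8,13] 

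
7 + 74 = 81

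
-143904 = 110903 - 254807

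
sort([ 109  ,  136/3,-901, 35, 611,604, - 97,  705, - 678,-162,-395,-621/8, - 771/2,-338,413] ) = [ - 901, - 678 , - 395, - 771/2, - 338,-162,  -  97, -621/8,35,136/3, 109, 413, 604, 611,705 ]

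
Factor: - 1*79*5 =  - 395= - 5^1 * 79^1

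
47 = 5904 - 5857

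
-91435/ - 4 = 91435/4 = 22858.75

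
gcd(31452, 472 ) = 4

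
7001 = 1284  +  5717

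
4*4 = 16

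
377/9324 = 377/9324 =0.04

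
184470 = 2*92235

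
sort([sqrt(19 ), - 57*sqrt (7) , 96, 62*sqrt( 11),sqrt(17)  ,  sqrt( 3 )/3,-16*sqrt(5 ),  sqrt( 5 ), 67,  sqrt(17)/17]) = [ - 57*sqrt( 7), - 16*sqrt(5), sqrt(17)/17 , sqrt( 3) /3,  sqrt(5),sqrt(17), sqrt( 19), 67, 96,  62* sqrt (11 )]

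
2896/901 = 3 + 193/901= 3.21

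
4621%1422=355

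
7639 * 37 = 282643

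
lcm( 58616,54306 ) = 3692808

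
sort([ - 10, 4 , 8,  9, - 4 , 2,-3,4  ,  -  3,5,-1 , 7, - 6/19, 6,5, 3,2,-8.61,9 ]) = [- 10,-8.61 , -4,-3, - 3,- 1,  -  6/19,  2,  2,3, 4,4 , 5,5,6, 7,8, 9, 9 ]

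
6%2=0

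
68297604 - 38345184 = 29952420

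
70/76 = 35/38=0.92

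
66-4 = 62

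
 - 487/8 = - 61+1/8  =  - 60.88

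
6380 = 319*20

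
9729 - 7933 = 1796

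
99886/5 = 19977 + 1/5 = 19977.20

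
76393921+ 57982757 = 134376678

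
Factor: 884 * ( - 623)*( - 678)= 373396296 =2^3*3^1*7^1*13^1*17^1*89^1*113^1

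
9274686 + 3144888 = 12419574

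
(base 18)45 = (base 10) 77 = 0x4d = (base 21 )3E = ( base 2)1001101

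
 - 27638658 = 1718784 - 29357442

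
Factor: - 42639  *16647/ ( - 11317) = 3^2*31^1 * 61^1*179^1 * 233^1*11317^(-1) = 709811433/11317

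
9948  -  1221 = 8727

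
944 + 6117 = 7061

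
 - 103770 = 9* ( - 11530 )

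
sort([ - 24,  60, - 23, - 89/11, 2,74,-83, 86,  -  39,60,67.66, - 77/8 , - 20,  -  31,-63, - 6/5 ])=[-83, - 63, - 39, - 31, - 24, - 23,- 20,-77/8, - 89/11,  -  6/5,2  ,  60, 60,67.66,74 , 86]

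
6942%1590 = 582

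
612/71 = 612/71 = 8.62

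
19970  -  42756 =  - 22786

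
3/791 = 3/791 = 0.00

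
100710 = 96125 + 4585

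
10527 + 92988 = 103515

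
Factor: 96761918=2^1 * 11^1*509^1*8641^1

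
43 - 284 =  - 241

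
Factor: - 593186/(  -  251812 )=2^( - 1 )*97^( - 1 ) * 457^1 = 457/194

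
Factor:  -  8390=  - 2^1 * 5^1*839^1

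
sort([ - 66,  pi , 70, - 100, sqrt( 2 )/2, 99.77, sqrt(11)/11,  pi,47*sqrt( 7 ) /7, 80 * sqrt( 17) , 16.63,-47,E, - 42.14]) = [ - 100,-66, - 47, - 42.14, sqrt (11)/11,sqrt( 2 ) /2, E,pi, pi,16.63,47 *sqrt(7) /7, 70, 99.77, 80 * sqrt( 17 )] 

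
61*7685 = 468785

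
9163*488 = 4471544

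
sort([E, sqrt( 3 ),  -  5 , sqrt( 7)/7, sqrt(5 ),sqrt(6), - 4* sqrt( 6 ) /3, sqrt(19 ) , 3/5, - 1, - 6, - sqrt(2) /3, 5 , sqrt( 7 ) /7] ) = [  -  6, - 5,-4* sqrt(6)/3, - 1, - sqrt( 2 )/3 , sqrt(7 ) /7, sqrt(7)/7,3/5, sqrt ( 3 ),sqrt( 5), sqrt ( 6 ), E,  sqrt ( 19), 5]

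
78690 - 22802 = 55888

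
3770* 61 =229970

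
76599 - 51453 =25146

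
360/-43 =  - 360/43 = - 8.37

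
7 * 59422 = 415954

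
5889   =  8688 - 2799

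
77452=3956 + 73496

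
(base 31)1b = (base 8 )52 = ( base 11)39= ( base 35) 17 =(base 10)42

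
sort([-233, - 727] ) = [- 727 , - 233]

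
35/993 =35/993 = 0.04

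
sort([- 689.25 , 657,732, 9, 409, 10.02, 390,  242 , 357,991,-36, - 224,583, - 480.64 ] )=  [ -689.25, - 480.64, - 224, - 36, 9,  10.02, 242, 357,390 , 409,583,657,732,991] 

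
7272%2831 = 1610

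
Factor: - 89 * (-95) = 8455 = 5^1*19^1 *89^1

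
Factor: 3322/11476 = 11/38 = 2^( - 1) * 11^1*19^(-1 ) 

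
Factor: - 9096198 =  - 2^1*3^1*29^1 *61^1*857^1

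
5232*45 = 235440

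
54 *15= 810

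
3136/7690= 1568/3845 = 0.41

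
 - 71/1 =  -71 = - 71.00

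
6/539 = 6/539=0.01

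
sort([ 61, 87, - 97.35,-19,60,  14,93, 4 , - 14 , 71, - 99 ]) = [ - 99  , - 97.35,  -  19,  -  14, 4,14, 60,  61, 71, 87, 93]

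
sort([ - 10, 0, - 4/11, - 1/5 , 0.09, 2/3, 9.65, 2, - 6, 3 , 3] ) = [ - 10, - 6, - 4/11, - 1/5, 0, 0.09 , 2/3, 2, 3,  3, 9.65]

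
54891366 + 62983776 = 117875142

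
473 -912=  - 439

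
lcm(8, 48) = 48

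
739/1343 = 739/1343 = 0.55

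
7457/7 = 1065 + 2/7 = 1065.29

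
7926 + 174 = 8100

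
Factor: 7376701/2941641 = 3^( - 2)*29^1*461^( - 1)*709^( - 1)*254369^1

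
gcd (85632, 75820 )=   892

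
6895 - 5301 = 1594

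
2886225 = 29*99525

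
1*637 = 637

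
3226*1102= 3555052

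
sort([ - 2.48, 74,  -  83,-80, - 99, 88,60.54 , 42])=[ - 99, - 83,-80, - 2.48,42, 60.54,74, 88] 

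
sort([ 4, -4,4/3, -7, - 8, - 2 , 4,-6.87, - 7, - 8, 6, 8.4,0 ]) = [ - 8,  -  8,-7, - 7, - 6.87, - 4, - 2,  0, 4/3, 4, 4, 6, 8.4]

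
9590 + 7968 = 17558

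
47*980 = 46060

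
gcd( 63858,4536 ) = 6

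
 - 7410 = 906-8316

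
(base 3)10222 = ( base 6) 255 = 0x6B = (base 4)1223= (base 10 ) 107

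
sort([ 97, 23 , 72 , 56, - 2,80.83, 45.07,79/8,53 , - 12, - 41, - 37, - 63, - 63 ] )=[ - 63, - 63, - 41, - 37, - 12, -2, 79/8, 23, 45.07, 53,56, 72, 80.83,  97]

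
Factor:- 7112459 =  -103^1*199^1*347^1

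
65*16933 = 1100645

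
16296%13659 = 2637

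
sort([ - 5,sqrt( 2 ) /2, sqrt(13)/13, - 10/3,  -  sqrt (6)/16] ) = [- 5,- 10/3, - sqrt( 6)/16, sqrt( 13 )/13,  sqrt(2 ) /2 ] 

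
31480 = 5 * 6296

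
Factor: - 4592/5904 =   -  3^(-2)*7^1 = - 7/9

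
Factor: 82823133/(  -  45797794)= - 2^(-1)*3^1 *7^( - 1)* 17^1* 71^1*89^1*257^1  *  3271271^ ( - 1 )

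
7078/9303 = 7078/9303 = 0.76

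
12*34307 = 411684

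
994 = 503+491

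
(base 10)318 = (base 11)26a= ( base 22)ea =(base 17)11C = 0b100111110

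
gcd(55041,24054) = 3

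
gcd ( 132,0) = 132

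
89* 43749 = 3893661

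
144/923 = 144/923 =0.16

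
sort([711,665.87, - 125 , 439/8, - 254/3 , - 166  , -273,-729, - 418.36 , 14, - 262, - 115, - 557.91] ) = [ - 729, - 557.91, - 418.36,-273, - 262, - 166, - 125, - 115 , - 254/3, 14,439/8, 665.87,711]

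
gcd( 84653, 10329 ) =1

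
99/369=11/41 = 0.27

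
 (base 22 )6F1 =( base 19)8I5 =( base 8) 6243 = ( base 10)3235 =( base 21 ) 771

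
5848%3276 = 2572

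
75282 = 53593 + 21689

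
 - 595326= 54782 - 650108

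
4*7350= 29400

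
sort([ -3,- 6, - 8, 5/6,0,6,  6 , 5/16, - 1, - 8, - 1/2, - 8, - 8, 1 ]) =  [ - 8, - 8, - 8,-8, - 6, - 3, - 1, - 1/2,0, 5/16,5/6, 1,6,6 ]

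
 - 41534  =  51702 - 93236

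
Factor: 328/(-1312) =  - 2^( -2) = - 1/4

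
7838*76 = 595688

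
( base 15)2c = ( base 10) 42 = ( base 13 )33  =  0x2A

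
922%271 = 109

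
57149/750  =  76 + 149/750  =  76.20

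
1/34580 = 1/34580 = 0.00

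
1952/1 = 1952=1952.00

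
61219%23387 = 14445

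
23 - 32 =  - 9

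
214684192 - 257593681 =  - 42909489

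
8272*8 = 66176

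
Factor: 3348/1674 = 2^1  =  2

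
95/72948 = 95/72948 = 0.00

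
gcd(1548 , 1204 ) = 172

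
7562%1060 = 142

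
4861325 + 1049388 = 5910713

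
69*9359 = 645771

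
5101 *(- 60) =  - 306060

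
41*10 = 410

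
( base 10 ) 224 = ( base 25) 8O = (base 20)b4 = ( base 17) D3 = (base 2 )11100000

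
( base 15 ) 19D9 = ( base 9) 7616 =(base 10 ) 5604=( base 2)1010111100100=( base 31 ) 5po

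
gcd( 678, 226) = 226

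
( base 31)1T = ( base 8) 74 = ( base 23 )2E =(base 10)60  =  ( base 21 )2I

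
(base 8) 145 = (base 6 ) 245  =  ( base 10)101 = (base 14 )73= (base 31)38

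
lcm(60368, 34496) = 241472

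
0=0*9250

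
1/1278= 1/1278  =  0.00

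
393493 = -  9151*( - 43 ) 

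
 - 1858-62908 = -64766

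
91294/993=91294/993 = 91.94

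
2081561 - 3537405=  - 1455844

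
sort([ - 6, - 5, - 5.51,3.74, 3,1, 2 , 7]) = [ - 6, - 5.51 , - 5 , 1,2,3,3.74,7 ] 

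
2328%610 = 498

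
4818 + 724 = 5542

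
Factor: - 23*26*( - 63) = 2^1*3^2*7^1*13^1*23^1 =37674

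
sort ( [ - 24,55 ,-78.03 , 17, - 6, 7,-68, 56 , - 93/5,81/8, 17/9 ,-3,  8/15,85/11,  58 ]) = [-78.03, - 68, -24,  -  93/5,-6, - 3, 8/15  ,  17/9,  7, 85/11,81/8,  17,55,56, 58 ]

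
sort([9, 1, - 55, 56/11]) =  [  -  55, 1,  56/11, 9 ] 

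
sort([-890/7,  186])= [-890/7,186 ] 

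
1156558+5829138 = 6985696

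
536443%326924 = 209519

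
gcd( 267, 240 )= 3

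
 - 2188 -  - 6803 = 4615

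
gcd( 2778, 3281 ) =1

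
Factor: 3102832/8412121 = 2^4*53^1*3659^1*8412121^ (-1)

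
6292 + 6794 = 13086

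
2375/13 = 2375/13=   182.69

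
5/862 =5/862 =0.01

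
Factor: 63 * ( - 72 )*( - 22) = 99792 = 2^4* 3^4*7^1*11^1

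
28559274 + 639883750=668443024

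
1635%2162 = 1635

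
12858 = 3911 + 8947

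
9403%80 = 43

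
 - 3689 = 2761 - 6450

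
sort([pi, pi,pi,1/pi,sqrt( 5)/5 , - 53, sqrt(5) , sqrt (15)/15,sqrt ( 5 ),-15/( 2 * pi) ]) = [ - 53, - 15/( 2*pi),sqrt(15) /15,1/pi,sqrt ( 5 )/5, sqrt( 5 ),  sqrt( 5),pi, pi,  pi] 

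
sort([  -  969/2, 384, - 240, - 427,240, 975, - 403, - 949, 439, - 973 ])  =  [ - 973, - 949 ,-969/2, - 427 , - 403, - 240, 240,384,439 , 975] 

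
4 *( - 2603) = - 10412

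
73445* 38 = 2790910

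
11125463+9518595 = 20644058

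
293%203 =90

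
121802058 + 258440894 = 380242952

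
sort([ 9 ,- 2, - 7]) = [-7, - 2, 9 ] 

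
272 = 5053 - 4781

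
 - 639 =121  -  760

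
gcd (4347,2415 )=483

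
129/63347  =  129/63347 = 0.00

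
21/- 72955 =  - 1 + 72934/72955 = -0.00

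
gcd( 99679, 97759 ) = 1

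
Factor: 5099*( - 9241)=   -47119859 = - 5099^1*9241^1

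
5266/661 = 7+639/661 = 7.97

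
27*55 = 1485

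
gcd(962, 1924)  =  962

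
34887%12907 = 9073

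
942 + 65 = 1007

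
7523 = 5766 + 1757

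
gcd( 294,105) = 21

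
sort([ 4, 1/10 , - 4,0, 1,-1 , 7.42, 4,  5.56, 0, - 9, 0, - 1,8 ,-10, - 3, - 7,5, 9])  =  [ - 10, - 9, - 7,-4, - 3,-1, - 1, 0,0,0,1/10,1,  4,4,5,  5.56, 7.42,8,9 ]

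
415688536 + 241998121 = 657686657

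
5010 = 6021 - 1011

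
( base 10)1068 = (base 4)100230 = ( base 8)2054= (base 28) 1a4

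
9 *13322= 119898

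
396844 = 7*56692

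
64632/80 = 807 +9/10 = 807.90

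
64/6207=64/6207 = 0.01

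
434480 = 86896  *5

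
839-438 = 401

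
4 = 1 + 3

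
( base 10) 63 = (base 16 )3F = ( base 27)29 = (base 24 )2f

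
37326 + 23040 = 60366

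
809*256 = 207104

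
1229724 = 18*68318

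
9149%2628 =1265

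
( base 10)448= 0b111000000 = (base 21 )107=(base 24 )IG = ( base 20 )128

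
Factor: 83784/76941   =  27928/25647=2^3*3^( - 1)*83^(  -  1 )*103^(  -  1)*3491^1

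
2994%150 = 144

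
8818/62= 4409/31 = 142.23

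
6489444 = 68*95433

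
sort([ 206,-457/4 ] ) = [  -  457/4,206] 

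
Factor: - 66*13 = -2^1*3^1 * 11^1*13^1 = - 858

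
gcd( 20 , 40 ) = 20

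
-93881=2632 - 96513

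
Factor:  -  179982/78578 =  - 891/389=- 3^4 * 11^1*389^( -1 ) 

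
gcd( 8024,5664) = 472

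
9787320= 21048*465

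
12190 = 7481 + 4709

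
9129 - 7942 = 1187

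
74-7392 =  - 7318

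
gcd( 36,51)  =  3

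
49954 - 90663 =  - 40709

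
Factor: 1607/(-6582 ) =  - 2^( - 1 )*3^(-1)* 1097^( - 1 )*1607^1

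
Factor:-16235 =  - 5^1*17^1*191^1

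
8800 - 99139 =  - 90339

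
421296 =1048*402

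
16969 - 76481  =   - 59512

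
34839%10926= 2061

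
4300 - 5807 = -1507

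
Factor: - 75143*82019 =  - 6163153717 = - 7^1*163^1*461^1*11717^1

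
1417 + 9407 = 10824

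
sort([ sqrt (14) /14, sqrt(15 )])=[ sqrt(14)/14,sqrt(15)]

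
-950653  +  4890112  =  3939459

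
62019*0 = 0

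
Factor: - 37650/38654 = -75/77 = -  3^1 *5^2 * 7^(-1)*11^(-1) 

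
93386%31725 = 29936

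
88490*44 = 3893560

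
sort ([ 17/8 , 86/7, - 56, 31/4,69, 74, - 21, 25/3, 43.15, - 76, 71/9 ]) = [ - 76 , - 56, - 21,  17/8, 31/4,  71/9,25/3,86/7, 43.15, 69 , 74 ]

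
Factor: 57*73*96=399456 = 2^5* 3^2  *  19^1*73^1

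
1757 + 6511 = 8268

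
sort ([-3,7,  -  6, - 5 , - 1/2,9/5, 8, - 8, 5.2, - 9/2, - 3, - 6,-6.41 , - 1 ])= [ - 8, - 6.41, - 6,-6, - 5, - 9/2,-3, -3, - 1,-1/2,9/5, 5.2, 7, 8]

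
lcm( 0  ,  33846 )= 0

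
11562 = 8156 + 3406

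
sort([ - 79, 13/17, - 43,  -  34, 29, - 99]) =[ - 99,-79,-43 , - 34, 13/17, 29 ]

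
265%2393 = 265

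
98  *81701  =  8006698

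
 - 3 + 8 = 5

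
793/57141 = 793/57141  =  0.01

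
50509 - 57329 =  - 6820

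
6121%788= 605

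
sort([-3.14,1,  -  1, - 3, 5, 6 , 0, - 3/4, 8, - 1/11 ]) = [ - 3.14,-3,- 1, - 3/4 , - 1/11 , 0,  1, 5, 6,8 ] 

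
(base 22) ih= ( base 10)413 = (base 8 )635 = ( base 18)14h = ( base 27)F8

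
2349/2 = 1174  +  1/2= 1174.50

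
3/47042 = 3/47042 = 0.00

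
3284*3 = 9852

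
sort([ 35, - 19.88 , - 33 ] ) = [ - 33 ,-19.88 , 35]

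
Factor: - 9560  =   - 2^3* 5^1*239^1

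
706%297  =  112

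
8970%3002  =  2966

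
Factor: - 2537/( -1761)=3^( - 1)*43^1*59^1* 587^(-1)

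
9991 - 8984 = 1007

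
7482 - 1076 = 6406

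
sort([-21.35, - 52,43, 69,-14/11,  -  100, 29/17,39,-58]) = [ - 100,-58,  -  52, -21.35, - 14/11,29/17,39,43,69 ]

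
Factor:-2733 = -3^1 *911^1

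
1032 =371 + 661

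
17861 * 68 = 1214548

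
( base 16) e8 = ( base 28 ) 88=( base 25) 97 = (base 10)232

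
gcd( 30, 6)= 6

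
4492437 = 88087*51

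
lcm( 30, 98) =1470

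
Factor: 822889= 822889^1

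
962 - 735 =227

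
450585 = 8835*51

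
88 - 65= 23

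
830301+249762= 1080063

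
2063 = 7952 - 5889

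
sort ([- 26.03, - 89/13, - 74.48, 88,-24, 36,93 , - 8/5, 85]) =[- 74.48,  -  26.03, - 24, - 89/13, - 8/5 , 36 , 85, 88,93]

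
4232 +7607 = 11839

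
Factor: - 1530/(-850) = 3^2*5^( - 1) = 9/5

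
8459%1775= 1359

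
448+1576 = 2024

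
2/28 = 1/14 = 0.07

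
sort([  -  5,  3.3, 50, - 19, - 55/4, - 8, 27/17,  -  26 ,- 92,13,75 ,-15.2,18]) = [-92,-26, - 19 , - 15.2,- 55/4, - 8 , - 5,27/17,  3.3 , 13, 18,50 , 75 ] 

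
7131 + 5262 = 12393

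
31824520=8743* 3640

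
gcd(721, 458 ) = 1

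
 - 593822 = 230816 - 824638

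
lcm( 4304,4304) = 4304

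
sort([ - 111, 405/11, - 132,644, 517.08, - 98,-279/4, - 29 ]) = [ - 132, - 111, - 98, - 279/4, - 29, 405/11,517.08, 644 ]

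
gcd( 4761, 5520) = 69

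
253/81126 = 253/81126= 0.00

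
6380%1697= 1289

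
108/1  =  108 = 108.00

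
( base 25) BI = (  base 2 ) 100100101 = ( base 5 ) 2133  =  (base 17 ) 104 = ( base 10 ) 293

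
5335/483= 5335/483 =11.05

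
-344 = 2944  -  3288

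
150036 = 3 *50012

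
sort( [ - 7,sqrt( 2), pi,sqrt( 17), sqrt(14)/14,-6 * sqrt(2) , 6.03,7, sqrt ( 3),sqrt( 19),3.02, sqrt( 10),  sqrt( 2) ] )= [-6 * sqrt( 2),-7 , sqrt( 14 ) /14 , sqrt ( 2) , sqrt ( 2), sqrt (3), 3.02, pi,sqrt( 10) , sqrt( 17),sqrt(19 ), 6.03,7]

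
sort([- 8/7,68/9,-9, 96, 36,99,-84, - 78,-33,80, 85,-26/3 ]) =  [-84, - 78, - 33,-9,-26/3, - 8/7, 68/9 , 36 , 80, 85, 96,99] 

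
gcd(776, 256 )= 8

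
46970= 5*9394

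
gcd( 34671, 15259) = 1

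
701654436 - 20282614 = 681371822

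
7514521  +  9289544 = 16804065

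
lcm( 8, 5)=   40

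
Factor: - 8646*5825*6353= - 319955821350 = -2^1*3^1*5^2*11^1*131^1*233^1*6353^1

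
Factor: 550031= 19^1*28949^1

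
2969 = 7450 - 4481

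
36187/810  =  36187/810  =  44.68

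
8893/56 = 8893/56 = 158.80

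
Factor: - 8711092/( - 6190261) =2^2 * 7^( - 1 )*11^( - 1)* 13^1 * 17^( - 1) * 4729^( - 1)*167521^1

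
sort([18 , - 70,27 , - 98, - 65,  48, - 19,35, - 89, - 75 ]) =[-98,-89, - 75, - 70,-65, - 19, 18,27,35,48 ]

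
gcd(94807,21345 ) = 1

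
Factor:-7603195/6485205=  - 3^( - 1 )*83^( - 1 ) * 5209^(-1)*1520639^1 = -1520639/1297041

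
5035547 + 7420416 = 12455963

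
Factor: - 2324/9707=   -  2^2*7^1*  17^(  -  1 )*83^1*571^( - 1 )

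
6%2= 0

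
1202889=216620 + 986269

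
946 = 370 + 576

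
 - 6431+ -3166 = - 9597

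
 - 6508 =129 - 6637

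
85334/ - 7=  - 85334/7  =  -12190.57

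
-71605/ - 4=71605/4 = 17901.25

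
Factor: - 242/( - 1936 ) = 2^( - 3) = 1/8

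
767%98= 81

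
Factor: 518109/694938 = 172703/231646=2^( - 1 )* 17^1*10159^1*115823^(-1) 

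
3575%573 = 137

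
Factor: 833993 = 31^1*26903^1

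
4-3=1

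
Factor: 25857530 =2^1*5^1* 1201^1*2153^1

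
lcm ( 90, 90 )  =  90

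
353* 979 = 345587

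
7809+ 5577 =13386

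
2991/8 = 2991/8 = 373.88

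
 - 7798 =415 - 8213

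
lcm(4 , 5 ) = 20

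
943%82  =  41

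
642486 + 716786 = 1359272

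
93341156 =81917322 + 11423834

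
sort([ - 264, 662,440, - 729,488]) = [ -729,-264,440,488,662]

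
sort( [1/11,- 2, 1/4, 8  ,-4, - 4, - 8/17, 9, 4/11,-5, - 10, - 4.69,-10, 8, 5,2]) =[-10, -10, -5,-4.69, -4  , - 4, - 2, -8/17 , 1/11, 1/4, 4/11, 2, 5,  8,8,9 ]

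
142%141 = 1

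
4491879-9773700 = - 5281821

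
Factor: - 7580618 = -2^1* 3790309^1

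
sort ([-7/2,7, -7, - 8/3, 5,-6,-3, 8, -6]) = [ - 7,-6,- 6,-7/2, - 3,-8/3,  5 , 7, 8]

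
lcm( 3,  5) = 15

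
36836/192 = 9209/48 = 191.85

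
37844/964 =9461/241 = 39.26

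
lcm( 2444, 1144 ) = 53768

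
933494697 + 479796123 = 1413290820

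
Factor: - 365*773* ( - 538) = 151794010  =  2^1 * 5^1*73^1*269^1*773^1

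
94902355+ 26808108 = 121710463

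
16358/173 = 94 + 96/173  =  94.55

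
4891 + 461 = 5352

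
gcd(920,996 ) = 4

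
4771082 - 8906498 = -4135416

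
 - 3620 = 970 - 4590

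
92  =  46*2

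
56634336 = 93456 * 606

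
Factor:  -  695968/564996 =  - 728/591=- 2^3*3^(  -  1 ) *7^1*13^1 * 197^( - 1) 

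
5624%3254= 2370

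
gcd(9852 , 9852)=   9852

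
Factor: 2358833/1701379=23^ (-1)*71^1*33223^1*73973^( - 1 )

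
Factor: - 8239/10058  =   - 2^( - 1) * 7^1*11^1*47^(-1 ) =- 77/94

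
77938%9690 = 418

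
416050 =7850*53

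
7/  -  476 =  - 1/68 = - 0.01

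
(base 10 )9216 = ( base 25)eig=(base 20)130G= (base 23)H9G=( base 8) 22000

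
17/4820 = 17/4820 = 0.00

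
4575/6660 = 305/444 = 0.69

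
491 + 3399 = 3890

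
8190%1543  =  475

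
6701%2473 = 1755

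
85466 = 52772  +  32694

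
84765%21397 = 20574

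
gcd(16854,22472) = 5618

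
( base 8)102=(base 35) 1V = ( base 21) 33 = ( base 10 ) 66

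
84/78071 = 12/11153= 0.00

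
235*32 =7520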